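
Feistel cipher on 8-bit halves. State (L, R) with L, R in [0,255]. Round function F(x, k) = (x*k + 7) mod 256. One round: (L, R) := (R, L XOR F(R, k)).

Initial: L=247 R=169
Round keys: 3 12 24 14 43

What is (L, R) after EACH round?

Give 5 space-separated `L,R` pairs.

Answer: 169,245 245,42 42,2 2,9 9,136

Derivation:
Round 1 (k=3): L=169 R=245
Round 2 (k=12): L=245 R=42
Round 3 (k=24): L=42 R=2
Round 4 (k=14): L=2 R=9
Round 5 (k=43): L=9 R=136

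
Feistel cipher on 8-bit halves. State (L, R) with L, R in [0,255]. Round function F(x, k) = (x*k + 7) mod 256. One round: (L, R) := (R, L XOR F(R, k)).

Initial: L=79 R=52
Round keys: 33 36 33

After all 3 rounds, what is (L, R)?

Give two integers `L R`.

Answer: 99 62

Derivation:
Round 1 (k=33): L=52 R=244
Round 2 (k=36): L=244 R=99
Round 3 (k=33): L=99 R=62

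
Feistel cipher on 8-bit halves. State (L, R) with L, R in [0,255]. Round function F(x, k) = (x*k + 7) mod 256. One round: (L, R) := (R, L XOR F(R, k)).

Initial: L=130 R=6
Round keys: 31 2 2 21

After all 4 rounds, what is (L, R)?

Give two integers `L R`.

Round 1 (k=31): L=6 R=67
Round 2 (k=2): L=67 R=139
Round 3 (k=2): L=139 R=94
Round 4 (k=21): L=94 R=54

Answer: 94 54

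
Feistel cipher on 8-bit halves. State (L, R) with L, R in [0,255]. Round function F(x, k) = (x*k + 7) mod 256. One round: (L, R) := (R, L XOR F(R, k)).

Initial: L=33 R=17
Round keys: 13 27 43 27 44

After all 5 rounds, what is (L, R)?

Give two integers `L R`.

Round 1 (k=13): L=17 R=197
Round 2 (k=27): L=197 R=223
Round 3 (k=43): L=223 R=185
Round 4 (k=27): L=185 R=85
Round 5 (k=44): L=85 R=26

Answer: 85 26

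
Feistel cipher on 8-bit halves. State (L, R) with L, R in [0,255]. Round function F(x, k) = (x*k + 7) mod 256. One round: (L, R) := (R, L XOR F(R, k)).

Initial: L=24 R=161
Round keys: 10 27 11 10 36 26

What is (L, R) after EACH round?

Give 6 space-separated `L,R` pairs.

Round 1 (k=10): L=161 R=73
Round 2 (k=27): L=73 R=27
Round 3 (k=11): L=27 R=121
Round 4 (k=10): L=121 R=218
Round 5 (k=36): L=218 R=214
Round 6 (k=26): L=214 R=25

Answer: 161,73 73,27 27,121 121,218 218,214 214,25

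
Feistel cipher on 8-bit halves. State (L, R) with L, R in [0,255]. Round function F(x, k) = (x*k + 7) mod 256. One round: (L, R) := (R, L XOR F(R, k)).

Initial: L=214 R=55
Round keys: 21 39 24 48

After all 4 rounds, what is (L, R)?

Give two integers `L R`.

Answer: 251 43

Derivation:
Round 1 (k=21): L=55 R=92
Round 2 (k=39): L=92 R=60
Round 3 (k=24): L=60 R=251
Round 4 (k=48): L=251 R=43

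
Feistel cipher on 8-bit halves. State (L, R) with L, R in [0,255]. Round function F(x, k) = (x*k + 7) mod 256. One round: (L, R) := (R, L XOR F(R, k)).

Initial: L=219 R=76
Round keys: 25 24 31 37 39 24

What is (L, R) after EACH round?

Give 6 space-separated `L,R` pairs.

Answer: 76,168 168,139 139,116 116,64 64,179 179,143

Derivation:
Round 1 (k=25): L=76 R=168
Round 2 (k=24): L=168 R=139
Round 3 (k=31): L=139 R=116
Round 4 (k=37): L=116 R=64
Round 5 (k=39): L=64 R=179
Round 6 (k=24): L=179 R=143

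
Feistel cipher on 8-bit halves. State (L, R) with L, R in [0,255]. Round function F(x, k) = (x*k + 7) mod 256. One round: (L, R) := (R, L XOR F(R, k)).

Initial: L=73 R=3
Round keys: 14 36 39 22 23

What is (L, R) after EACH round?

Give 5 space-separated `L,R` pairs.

Round 1 (k=14): L=3 R=120
Round 2 (k=36): L=120 R=228
Round 3 (k=39): L=228 R=187
Round 4 (k=22): L=187 R=253
Round 5 (k=23): L=253 R=121

Answer: 3,120 120,228 228,187 187,253 253,121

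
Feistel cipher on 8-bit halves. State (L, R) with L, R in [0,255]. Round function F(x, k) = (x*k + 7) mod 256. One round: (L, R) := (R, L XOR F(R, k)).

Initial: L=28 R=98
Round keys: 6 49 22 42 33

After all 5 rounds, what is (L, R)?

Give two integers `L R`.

Round 1 (k=6): L=98 R=79
Round 2 (k=49): L=79 R=68
Round 3 (k=22): L=68 R=144
Round 4 (k=42): L=144 R=227
Round 5 (k=33): L=227 R=218

Answer: 227 218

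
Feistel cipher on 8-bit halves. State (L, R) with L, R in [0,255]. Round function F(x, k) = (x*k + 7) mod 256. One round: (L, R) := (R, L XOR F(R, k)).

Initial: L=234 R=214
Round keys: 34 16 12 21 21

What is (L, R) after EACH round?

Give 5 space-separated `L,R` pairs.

Answer: 214,153 153,65 65,138 138,24 24,117

Derivation:
Round 1 (k=34): L=214 R=153
Round 2 (k=16): L=153 R=65
Round 3 (k=12): L=65 R=138
Round 4 (k=21): L=138 R=24
Round 5 (k=21): L=24 R=117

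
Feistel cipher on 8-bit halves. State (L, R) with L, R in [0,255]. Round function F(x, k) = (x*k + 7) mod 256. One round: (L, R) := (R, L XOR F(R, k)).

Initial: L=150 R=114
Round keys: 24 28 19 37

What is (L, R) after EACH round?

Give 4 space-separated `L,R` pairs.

Answer: 114,33 33,209 209,171 171,111

Derivation:
Round 1 (k=24): L=114 R=33
Round 2 (k=28): L=33 R=209
Round 3 (k=19): L=209 R=171
Round 4 (k=37): L=171 R=111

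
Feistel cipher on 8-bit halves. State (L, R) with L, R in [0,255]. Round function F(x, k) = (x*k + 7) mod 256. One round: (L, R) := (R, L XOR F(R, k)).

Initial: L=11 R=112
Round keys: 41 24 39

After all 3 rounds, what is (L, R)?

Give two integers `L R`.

Round 1 (k=41): L=112 R=252
Round 2 (k=24): L=252 R=215
Round 3 (k=39): L=215 R=52

Answer: 215 52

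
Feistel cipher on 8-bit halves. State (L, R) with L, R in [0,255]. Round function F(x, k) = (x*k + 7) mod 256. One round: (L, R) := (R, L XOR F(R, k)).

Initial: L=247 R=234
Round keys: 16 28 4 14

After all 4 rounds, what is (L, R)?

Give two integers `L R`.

Round 1 (k=16): L=234 R=80
Round 2 (k=28): L=80 R=45
Round 3 (k=4): L=45 R=235
Round 4 (k=14): L=235 R=204

Answer: 235 204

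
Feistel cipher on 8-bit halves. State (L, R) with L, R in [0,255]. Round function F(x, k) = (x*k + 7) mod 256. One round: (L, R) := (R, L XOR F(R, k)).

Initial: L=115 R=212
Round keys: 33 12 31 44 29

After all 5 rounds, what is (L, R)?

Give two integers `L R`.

Answer: 228 199

Derivation:
Round 1 (k=33): L=212 R=40
Round 2 (k=12): L=40 R=51
Round 3 (k=31): L=51 R=28
Round 4 (k=44): L=28 R=228
Round 5 (k=29): L=228 R=199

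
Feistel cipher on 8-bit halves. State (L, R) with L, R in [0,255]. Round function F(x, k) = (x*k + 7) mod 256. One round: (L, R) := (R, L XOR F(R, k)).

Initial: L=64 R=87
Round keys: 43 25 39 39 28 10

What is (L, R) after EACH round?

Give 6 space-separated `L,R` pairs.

Answer: 87,228 228,28 28,175 175,172 172,120 120,27

Derivation:
Round 1 (k=43): L=87 R=228
Round 2 (k=25): L=228 R=28
Round 3 (k=39): L=28 R=175
Round 4 (k=39): L=175 R=172
Round 5 (k=28): L=172 R=120
Round 6 (k=10): L=120 R=27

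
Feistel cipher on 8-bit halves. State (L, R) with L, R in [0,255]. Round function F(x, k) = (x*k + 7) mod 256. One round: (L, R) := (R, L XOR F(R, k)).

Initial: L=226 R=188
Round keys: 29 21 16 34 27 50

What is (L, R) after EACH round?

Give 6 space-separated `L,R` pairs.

Answer: 188,177 177,48 48,182 182,3 3,238 238,128

Derivation:
Round 1 (k=29): L=188 R=177
Round 2 (k=21): L=177 R=48
Round 3 (k=16): L=48 R=182
Round 4 (k=34): L=182 R=3
Round 5 (k=27): L=3 R=238
Round 6 (k=50): L=238 R=128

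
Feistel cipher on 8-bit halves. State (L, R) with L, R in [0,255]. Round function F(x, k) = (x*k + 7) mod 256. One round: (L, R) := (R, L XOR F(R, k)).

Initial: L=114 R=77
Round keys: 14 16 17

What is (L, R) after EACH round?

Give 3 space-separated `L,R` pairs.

Round 1 (k=14): L=77 R=79
Round 2 (k=16): L=79 R=186
Round 3 (k=17): L=186 R=46

Answer: 77,79 79,186 186,46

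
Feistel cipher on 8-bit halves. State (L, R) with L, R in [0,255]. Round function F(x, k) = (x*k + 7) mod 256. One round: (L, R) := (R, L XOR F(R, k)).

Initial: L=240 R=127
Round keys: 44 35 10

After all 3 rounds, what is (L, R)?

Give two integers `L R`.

Round 1 (k=44): L=127 R=43
Round 2 (k=35): L=43 R=151
Round 3 (k=10): L=151 R=198

Answer: 151 198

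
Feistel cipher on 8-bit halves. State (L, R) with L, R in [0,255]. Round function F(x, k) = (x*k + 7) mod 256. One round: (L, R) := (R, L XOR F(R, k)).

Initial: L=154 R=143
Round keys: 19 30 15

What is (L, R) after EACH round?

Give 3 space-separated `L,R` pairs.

Answer: 143,62 62,196 196,189

Derivation:
Round 1 (k=19): L=143 R=62
Round 2 (k=30): L=62 R=196
Round 3 (k=15): L=196 R=189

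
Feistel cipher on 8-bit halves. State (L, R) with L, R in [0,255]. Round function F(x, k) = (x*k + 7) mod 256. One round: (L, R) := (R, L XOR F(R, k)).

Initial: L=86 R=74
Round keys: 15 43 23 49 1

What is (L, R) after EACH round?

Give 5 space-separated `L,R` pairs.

Round 1 (k=15): L=74 R=11
Round 2 (k=43): L=11 R=170
Round 3 (k=23): L=170 R=70
Round 4 (k=49): L=70 R=199
Round 5 (k=1): L=199 R=136

Answer: 74,11 11,170 170,70 70,199 199,136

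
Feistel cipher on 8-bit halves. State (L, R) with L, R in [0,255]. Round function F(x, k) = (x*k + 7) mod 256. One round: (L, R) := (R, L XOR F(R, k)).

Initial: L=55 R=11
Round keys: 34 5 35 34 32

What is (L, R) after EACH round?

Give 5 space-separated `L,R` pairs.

Answer: 11,74 74,114 114,215 215,231 231,48

Derivation:
Round 1 (k=34): L=11 R=74
Round 2 (k=5): L=74 R=114
Round 3 (k=35): L=114 R=215
Round 4 (k=34): L=215 R=231
Round 5 (k=32): L=231 R=48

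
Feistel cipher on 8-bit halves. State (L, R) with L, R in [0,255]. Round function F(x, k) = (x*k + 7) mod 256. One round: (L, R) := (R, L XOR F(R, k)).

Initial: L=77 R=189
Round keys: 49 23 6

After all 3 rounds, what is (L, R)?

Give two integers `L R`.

Answer: 91 80

Derivation:
Round 1 (k=49): L=189 R=121
Round 2 (k=23): L=121 R=91
Round 3 (k=6): L=91 R=80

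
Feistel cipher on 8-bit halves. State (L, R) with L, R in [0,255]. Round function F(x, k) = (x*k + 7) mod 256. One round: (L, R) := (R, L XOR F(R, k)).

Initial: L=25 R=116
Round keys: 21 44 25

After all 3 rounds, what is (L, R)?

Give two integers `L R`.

Round 1 (k=21): L=116 R=146
Round 2 (k=44): L=146 R=107
Round 3 (k=25): L=107 R=232

Answer: 107 232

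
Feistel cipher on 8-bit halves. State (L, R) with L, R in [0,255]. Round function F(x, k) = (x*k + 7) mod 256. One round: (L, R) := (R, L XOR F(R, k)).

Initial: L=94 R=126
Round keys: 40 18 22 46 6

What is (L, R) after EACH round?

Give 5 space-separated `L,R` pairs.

Answer: 126,233 233,23 23,232 232,160 160,47

Derivation:
Round 1 (k=40): L=126 R=233
Round 2 (k=18): L=233 R=23
Round 3 (k=22): L=23 R=232
Round 4 (k=46): L=232 R=160
Round 5 (k=6): L=160 R=47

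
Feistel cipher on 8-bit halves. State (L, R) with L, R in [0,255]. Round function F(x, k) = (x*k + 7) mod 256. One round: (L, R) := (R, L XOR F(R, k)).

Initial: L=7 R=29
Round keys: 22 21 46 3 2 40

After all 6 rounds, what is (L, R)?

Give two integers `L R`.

Answer: 166 21

Derivation:
Round 1 (k=22): L=29 R=130
Round 2 (k=21): L=130 R=172
Round 3 (k=46): L=172 R=109
Round 4 (k=3): L=109 R=226
Round 5 (k=2): L=226 R=166
Round 6 (k=40): L=166 R=21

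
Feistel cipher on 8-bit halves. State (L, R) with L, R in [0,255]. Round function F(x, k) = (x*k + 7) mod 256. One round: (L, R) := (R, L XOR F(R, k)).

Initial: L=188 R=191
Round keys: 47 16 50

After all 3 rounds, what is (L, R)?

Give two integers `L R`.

Round 1 (k=47): L=191 R=164
Round 2 (k=16): L=164 R=248
Round 3 (k=50): L=248 R=211

Answer: 248 211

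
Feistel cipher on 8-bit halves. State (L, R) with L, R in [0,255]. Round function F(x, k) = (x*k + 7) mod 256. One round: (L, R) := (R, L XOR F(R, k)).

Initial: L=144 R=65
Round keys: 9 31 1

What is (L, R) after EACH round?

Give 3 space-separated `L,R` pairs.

Answer: 65,192 192,6 6,205

Derivation:
Round 1 (k=9): L=65 R=192
Round 2 (k=31): L=192 R=6
Round 3 (k=1): L=6 R=205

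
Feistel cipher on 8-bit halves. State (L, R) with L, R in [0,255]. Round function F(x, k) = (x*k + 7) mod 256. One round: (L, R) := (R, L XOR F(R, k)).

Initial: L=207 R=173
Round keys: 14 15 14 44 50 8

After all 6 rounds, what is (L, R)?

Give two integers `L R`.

Answer: 232 252

Derivation:
Round 1 (k=14): L=173 R=178
Round 2 (k=15): L=178 R=216
Round 3 (k=14): L=216 R=101
Round 4 (k=44): L=101 R=187
Round 5 (k=50): L=187 R=232
Round 6 (k=8): L=232 R=252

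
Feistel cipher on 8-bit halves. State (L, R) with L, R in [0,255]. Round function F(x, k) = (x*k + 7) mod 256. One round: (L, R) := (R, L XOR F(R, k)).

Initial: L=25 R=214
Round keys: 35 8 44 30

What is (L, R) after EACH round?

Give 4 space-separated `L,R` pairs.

Round 1 (k=35): L=214 R=80
Round 2 (k=8): L=80 R=81
Round 3 (k=44): L=81 R=163
Round 4 (k=30): L=163 R=112

Answer: 214,80 80,81 81,163 163,112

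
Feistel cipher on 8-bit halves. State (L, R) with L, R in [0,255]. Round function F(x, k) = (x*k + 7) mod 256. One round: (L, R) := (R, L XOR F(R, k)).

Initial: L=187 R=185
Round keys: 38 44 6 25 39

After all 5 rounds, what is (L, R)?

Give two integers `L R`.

Round 1 (k=38): L=185 R=198
Round 2 (k=44): L=198 R=182
Round 3 (k=6): L=182 R=141
Round 4 (k=25): L=141 R=122
Round 5 (k=39): L=122 R=16

Answer: 122 16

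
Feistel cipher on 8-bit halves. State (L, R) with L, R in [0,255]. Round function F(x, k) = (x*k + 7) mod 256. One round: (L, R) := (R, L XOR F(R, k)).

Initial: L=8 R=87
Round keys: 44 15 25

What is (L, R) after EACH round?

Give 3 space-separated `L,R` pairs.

Round 1 (k=44): L=87 R=243
Round 2 (k=15): L=243 R=19
Round 3 (k=25): L=19 R=17

Answer: 87,243 243,19 19,17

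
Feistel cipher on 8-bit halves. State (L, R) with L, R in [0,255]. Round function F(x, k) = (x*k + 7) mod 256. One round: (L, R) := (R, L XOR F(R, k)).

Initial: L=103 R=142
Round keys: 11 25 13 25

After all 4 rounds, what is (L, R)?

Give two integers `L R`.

Answer: 120 236

Derivation:
Round 1 (k=11): L=142 R=70
Round 2 (k=25): L=70 R=83
Round 3 (k=13): L=83 R=120
Round 4 (k=25): L=120 R=236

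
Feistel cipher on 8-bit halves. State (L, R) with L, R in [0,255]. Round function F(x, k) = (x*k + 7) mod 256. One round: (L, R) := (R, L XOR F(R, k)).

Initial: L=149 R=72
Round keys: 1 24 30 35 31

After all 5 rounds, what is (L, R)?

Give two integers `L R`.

Round 1 (k=1): L=72 R=218
Round 2 (k=24): L=218 R=63
Round 3 (k=30): L=63 R=179
Round 4 (k=35): L=179 R=191
Round 5 (k=31): L=191 R=155

Answer: 191 155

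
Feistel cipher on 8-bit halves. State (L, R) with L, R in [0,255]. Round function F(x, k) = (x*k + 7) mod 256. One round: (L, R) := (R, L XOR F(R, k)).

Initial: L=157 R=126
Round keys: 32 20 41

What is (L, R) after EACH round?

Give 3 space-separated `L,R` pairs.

Round 1 (k=32): L=126 R=90
Round 2 (k=20): L=90 R=113
Round 3 (k=41): L=113 R=122

Answer: 126,90 90,113 113,122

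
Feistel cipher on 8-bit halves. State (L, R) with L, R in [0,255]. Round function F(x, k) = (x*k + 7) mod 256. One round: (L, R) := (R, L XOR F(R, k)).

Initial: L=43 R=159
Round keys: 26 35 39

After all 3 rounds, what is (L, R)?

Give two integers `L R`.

Round 1 (k=26): L=159 R=6
Round 2 (k=35): L=6 R=70
Round 3 (k=39): L=70 R=183

Answer: 70 183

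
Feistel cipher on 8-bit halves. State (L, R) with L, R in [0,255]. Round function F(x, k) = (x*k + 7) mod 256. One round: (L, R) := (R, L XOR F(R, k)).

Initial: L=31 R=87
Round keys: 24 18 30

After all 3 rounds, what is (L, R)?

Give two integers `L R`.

Round 1 (k=24): L=87 R=48
Round 2 (k=18): L=48 R=48
Round 3 (k=30): L=48 R=151

Answer: 48 151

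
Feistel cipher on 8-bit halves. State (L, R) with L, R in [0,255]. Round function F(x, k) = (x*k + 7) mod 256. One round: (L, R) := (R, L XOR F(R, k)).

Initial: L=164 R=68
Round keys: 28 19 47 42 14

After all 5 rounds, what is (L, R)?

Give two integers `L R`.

Answer: 243 81

Derivation:
Round 1 (k=28): L=68 R=211
Round 2 (k=19): L=211 R=244
Round 3 (k=47): L=244 R=0
Round 4 (k=42): L=0 R=243
Round 5 (k=14): L=243 R=81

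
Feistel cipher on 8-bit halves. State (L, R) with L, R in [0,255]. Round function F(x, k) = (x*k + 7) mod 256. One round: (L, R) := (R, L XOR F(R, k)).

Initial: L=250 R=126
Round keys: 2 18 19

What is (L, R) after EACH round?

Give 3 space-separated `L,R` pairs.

Round 1 (k=2): L=126 R=249
Round 2 (k=18): L=249 R=247
Round 3 (k=19): L=247 R=165

Answer: 126,249 249,247 247,165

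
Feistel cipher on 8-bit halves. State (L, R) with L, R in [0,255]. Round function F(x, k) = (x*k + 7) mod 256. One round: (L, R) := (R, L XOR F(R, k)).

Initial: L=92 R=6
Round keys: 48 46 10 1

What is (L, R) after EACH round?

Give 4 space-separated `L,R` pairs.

Answer: 6,123 123,39 39,246 246,218

Derivation:
Round 1 (k=48): L=6 R=123
Round 2 (k=46): L=123 R=39
Round 3 (k=10): L=39 R=246
Round 4 (k=1): L=246 R=218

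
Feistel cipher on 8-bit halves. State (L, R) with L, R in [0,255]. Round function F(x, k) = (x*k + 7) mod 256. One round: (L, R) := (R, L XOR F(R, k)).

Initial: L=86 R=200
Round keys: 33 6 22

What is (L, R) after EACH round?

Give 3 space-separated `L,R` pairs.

Round 1 (k=33): L=200 R=153
Round 2 (k=6): L=153 R=85
Round 3 (k=22): L=85 R=204

Answer: 200,153 153,85 85,204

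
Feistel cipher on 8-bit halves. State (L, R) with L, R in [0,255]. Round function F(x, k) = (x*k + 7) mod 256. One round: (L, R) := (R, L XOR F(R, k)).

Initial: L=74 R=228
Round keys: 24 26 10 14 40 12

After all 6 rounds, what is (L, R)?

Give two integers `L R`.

Round 1 (k=24): L=228 R=45
Round 2 (k=26): L=45 R=125
Round 3 (k=10): L=125 R=196
Round 4 (k=14): L=196 R=194
Round 5 (k=40): L=194 R=147
Round 6 (k=12): L=147 R=41

Answer: 147 41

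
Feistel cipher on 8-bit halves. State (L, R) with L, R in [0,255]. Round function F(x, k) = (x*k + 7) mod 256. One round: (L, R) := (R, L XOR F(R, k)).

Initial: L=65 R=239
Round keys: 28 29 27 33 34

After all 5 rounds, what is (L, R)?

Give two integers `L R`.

Round 1 (k=28): L=239 R=106
Round 2 (k=29): L=106 R=230
Round 3 (k=27): L=230 R=35
Round 4 (k=33): L=35 R=108
Round 5 (k=34): L=108 R=124

Answer: 108 124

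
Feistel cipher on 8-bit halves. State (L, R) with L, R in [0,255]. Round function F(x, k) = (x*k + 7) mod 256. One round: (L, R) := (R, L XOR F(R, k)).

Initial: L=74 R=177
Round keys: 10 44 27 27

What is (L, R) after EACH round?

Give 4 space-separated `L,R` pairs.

Answer: 177,187 187,154 154,254 254,75

Derivation:
Round 1 (k=10): L=177 R=187
Round 2 (k=44): L=187 R=154
Round 3 (k=27): L=154 R=254
Round 4 (k=27): L=254 R=75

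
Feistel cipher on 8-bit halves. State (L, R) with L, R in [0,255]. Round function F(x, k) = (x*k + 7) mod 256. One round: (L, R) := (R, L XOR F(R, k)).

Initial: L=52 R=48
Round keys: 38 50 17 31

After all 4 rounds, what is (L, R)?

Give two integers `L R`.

Answer: 119 253

Derivation:
Round 1 (k=38): L=48 R=19
Round 2 (k=50): L=19 R=141
Round 3 (k=17): L=141 R=119
Round 4 (k=31): L=119 R=253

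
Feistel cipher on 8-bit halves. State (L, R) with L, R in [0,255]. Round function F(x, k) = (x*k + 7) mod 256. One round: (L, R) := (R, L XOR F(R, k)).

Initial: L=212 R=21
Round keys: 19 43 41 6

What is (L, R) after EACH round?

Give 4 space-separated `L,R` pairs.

Round 1 (k=19): L=21 R=66
Round 2 (k=43): L=66 R=8
Round 3 (k=41): L=8 R=13
Round 4 (k=6): L=13 R=93

Answer: 21,66 66,8 8,13 13,93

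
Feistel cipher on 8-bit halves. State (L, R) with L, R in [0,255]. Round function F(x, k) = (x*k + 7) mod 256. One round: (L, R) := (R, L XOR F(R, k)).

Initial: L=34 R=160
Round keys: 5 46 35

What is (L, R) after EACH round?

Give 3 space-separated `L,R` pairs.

Answer: 160,5 5,77 77,139

Derivation:
Round 1 (k=5): L=160 R=5
Round 2 (k=46): L=5 R=77
Round 3 (k=35): L=77 R=139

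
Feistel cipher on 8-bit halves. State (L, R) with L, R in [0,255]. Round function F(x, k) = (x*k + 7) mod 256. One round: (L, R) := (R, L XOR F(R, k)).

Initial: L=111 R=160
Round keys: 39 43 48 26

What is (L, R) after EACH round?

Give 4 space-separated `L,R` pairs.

Round 1 (k=39): L=160 R=8
Round 2 (k=43): L=8 R=255
Round 3 (k=48): L=255 R=223
Round 4 (k=26): L=223 R=82

Answer: 160,8 8,255 255,223 223,82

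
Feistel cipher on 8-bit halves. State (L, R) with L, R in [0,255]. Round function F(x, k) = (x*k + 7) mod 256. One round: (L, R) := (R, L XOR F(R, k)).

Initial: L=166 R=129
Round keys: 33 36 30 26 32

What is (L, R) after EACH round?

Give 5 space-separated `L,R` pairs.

Round 1 (k=33): L=129 R=14
Round 2 (k=36): L=14 R=126
Round 3 (k=30): L=126 R=197
Round 4 (k=26): L=197 R=119
Round 5 (k=32): L=119 R=34

Answer: 129,14 14,126 126,197 197,119 119,34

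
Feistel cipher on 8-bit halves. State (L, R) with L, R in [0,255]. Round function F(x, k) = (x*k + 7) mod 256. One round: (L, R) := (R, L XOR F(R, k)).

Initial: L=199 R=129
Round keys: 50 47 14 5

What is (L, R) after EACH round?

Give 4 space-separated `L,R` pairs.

Answer: 129,254 254,40 40,201 201,220

Derivation:
Round 1 (k=50): L=129 R=254
Round 2 (k=47): L=254 R=40
Round 3 (k=14): L=40 R=201
Round 4 (k=5): L=201 R=220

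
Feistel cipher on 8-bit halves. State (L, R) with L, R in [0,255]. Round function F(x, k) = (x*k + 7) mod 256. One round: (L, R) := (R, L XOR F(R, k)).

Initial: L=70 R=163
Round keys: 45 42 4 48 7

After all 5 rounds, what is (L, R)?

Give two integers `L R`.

Answer: 99 131

Derivation:
Round 1 (k=45): L=163 R=232
Round 2 (k=42): L=232 R=180
Round 3 (k=4): L=180 R=63
Round 4 (k=48): L=63 R=99
Round 5 (k=7): L=99 R=131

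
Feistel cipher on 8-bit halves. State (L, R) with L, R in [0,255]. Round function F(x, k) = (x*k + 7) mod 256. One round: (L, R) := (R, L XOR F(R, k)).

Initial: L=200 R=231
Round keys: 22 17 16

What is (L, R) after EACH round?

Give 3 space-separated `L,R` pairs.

Answer: 231,41 41,39 39,94

Derivation:
Round 1 (k=22): L=231 R=41
Round 2 (k=17): L=41 R=39
Round 3 (k=16): L=39 R=94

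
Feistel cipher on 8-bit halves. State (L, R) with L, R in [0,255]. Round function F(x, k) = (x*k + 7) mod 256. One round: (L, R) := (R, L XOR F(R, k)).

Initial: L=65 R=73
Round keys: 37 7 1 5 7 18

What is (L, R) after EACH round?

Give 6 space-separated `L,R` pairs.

Round 1 (k=37): L=73 R=213
Round 2 (k=7): L=213 R=147
Round 3 (k=1): L=147 R=79
Round 4 (k=5): L=79 R=1
Round 5 (k=7): L=1 R=65
Round 6 (k=18): L=65 R=152

Answer: 73,213 213,147 147,79 79,1 1,65 65,152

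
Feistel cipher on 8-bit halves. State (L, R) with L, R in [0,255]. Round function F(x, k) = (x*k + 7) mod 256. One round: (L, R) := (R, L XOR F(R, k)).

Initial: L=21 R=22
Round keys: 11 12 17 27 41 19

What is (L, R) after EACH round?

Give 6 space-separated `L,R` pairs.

Answer: 22,236 236,1 1,244 244,194 194,237 237,92

Derivation:
Round 1 (k=11): L=22 R=236
Round 2 (k=12): L=236 R=1
Round 3 (k=17): L=1 R=244
Round 4 (k=27): L=244 R=194
Round 5 (k=41): L=194 R=237
Round 6 (k=19): L=237 R=92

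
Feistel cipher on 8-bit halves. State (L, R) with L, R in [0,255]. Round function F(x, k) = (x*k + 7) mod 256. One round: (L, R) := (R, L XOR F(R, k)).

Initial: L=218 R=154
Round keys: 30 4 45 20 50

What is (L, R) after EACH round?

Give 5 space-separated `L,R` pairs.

Answer: 154,201 201,177 177,237 237,58 58,182

Derivation:
Round 1 (k=30): L=154 R=201
Round 2 (k=4): L=201 R=177
Round 3 (k=45): L=177 R=237
Round 4 (k=20): L=237 R=58
Round 5 (k=50): L=58 R=182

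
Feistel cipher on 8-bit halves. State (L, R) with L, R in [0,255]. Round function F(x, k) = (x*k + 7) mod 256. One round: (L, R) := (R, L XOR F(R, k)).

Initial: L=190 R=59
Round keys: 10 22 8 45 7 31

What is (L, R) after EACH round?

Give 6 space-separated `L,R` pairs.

Answer: 59,235 235,2 2,252 252,81 81,194 194,212

Derivation:
Round 1 (k=10): L=59 R=235
Round 2 (k=22): L=235 R=2
Round 3 (k=8): L=2 R=252
Round 4 (k=45): L=252 R=81
Round 5 (k=7): L=81 R=194
Round 6 (k=31): L=194 R=212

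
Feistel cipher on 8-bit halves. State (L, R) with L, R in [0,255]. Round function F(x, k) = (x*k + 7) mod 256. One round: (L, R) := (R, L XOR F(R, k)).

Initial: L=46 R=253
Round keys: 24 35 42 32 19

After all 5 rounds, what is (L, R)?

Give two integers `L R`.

Round 1 (k=24): L=253 R=145
Round 2 (k=35): L=145 R=39
Round 3 (k=42): L=39 R=252
Round 4 (k=32): L=252 R=160
Round 5 (k=19): L=160 R=27

Answer: 160 27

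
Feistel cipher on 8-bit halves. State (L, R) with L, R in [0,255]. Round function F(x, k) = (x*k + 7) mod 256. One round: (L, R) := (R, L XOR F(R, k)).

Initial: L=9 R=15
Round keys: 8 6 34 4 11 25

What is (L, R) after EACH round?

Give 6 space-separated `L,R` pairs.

Round 1 (k=8): L=15 R=118
Round 2 (k=6): L=118 R=196
Round 3 (k=34): L=196 R=121
Round 4 (k=4): L=121 R=47
Round 5 (k=11): L=47 R=117
Round 6 (k=25): L=117 R=91

Answer: 15,118 118,196 196,121 121,47 47,117 117,91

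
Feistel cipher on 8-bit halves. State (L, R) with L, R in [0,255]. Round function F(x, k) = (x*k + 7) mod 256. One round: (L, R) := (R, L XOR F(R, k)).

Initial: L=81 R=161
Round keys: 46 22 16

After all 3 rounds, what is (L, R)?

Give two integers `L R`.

Answer: 190 67

Derivation:
Round 1 (k=46): L=161 R=164
Round 2 (k=22): L=164 R=190
Round 3 (k=16): L=190 R=67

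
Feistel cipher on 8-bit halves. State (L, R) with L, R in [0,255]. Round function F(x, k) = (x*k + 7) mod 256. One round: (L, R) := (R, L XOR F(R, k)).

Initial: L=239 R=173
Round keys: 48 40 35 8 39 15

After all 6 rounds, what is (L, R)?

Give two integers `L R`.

Answer: 87 165

Derivation:
Round 1 (k=48): L=173 R=152
Round 2 (k=40): L=152 R=106
Round 3 (k=35): L=106 R=29
Round 4 (k=8): L=29 R=133
Round 5 (k=39): L=133 R=87
Round 6 (k=15): L=87 R=165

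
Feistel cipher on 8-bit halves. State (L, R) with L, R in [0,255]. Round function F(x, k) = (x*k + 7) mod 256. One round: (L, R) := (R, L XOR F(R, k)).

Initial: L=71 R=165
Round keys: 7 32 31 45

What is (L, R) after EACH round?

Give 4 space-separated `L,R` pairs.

Round 1 (k=7): L=165 R=205
Round 2 (k=32): L=205 R=2
Round 3 (k=31): L=2 R=136
Round 4 (k=45): L=136 R=237

Answer: 165,205 205,2 2,136 136,237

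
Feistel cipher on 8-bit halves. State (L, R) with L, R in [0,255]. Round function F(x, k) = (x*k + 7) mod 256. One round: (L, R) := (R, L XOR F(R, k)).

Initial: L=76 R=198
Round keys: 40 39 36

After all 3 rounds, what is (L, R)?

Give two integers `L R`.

Answer: 66 244

Derivation:
Round 1 (k=40): L=198 R=187
Round 2 (k=39): L=187 R=66
Round 3 (k=36): L=66 R=244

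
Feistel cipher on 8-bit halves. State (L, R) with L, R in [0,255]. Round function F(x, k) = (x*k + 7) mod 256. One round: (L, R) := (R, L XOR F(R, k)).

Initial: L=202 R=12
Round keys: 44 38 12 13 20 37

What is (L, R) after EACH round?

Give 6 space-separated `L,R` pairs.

Answer: 12,221 221,217 217,238 238,196 196,185 185,0

Derivation:
Round 1 (k=44): L=12 R=221
Round 2 (k=38): L=221 R=217
Round 3 (k=12): L=217 R=238
Round 4 (k=13): L=238 R=196
Round 5 (k=20): L=196 R=185
Round 6 (k=37): L=185 R=0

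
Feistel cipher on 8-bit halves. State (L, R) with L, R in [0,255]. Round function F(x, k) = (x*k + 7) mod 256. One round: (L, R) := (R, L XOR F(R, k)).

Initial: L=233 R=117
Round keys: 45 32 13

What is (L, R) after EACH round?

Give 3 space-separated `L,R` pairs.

Round 1 (k=45): L=117 R=113
Round 2 (k=32): L=113 R=82
Round 3 (k=13): L=82 R=64

Answer: 117,113 113,82 82,64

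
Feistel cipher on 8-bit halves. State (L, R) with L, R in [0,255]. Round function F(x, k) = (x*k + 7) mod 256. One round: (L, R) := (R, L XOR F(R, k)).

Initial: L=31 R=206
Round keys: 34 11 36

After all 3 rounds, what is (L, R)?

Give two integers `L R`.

Answer: 149 135

Derivation:
Round 1 (k=34): L=206 R=124
Round 2 (k=11): L=124 R=149
Round 3 (k=36): L=149 R=135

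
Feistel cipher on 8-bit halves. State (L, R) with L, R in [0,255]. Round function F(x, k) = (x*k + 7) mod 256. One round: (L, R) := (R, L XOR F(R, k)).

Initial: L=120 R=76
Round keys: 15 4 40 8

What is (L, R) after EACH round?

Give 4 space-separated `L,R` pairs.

Answer: 76,3 3,95 95,220 220,184

Derivation:
Round 1 (k=15): L=76 R=3
Round 2 (k=4): L=3 R=95
Round 3 (k=40): L=95 R=220
Round 4 (k=8): L=220 R=184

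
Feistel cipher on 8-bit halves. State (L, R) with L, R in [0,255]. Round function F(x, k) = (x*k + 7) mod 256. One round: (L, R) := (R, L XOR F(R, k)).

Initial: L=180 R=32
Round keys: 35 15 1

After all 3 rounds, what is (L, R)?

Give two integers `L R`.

Answer: 68 152

Derivation:
Round 1 (k=35): L=32 R=211
Round 2 (k=15): L=211 R=68
Round 3 (k=1): L=68 R=152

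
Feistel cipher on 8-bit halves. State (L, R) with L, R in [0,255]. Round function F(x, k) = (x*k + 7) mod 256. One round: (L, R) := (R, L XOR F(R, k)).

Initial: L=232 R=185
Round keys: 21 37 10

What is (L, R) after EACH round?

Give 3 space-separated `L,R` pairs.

Round 1 (k=21): L=185 R=220
Round 2 (k=37): L=220 R=106
Round 3 (k=10): L=106 R=247

Answer: 185,220 220,106 106,247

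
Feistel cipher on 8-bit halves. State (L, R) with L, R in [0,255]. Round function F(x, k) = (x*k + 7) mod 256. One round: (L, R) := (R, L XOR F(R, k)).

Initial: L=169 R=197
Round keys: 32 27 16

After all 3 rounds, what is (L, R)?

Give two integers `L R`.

Answer: 68 73

Derivation:
Round 1 (k=32): L=197 R=14
Round 2 (k=27): L=14 R=68
Round 3 (k=16): L=68 R=73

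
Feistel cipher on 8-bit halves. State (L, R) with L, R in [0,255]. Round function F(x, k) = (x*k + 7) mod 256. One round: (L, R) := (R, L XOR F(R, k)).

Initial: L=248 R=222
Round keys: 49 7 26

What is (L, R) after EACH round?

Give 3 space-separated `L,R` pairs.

Round 1 (k=49): L=222 R=125
Round 2 (k=7): L=125 R=172
Round 3 (k=26): L=172 R=2

Answer: 222,125 125,172 172,2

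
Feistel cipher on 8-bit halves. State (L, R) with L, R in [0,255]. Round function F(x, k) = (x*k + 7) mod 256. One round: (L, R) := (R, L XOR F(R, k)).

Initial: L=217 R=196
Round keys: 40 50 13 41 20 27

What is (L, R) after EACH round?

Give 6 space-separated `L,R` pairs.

Round 1 (k=40): L=196 R=126
Round 2 (k=50): L=126 R=103
Round 3 (k=13): L=103 R=60
Round 4 (k=41): L=60 R=196
Round 5 (k=20): L=196 R=107
Round 6 (k=27): L=107 R=148

Answer: 196,126 126,103 103,60 60,196 196,107 107,148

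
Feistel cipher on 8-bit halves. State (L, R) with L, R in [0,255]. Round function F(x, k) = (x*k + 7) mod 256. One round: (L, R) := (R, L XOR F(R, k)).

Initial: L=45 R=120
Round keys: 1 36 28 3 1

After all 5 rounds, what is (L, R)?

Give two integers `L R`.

Round 1 (k=1): L=120 R=82
Round 2 (k=36): L=82 R=247
Round 3 (k=28): L=247 R=89
Round 4 (k=3): L=89 R=229
Round 5 (k=1): L=229 R=181

Answer: 229 181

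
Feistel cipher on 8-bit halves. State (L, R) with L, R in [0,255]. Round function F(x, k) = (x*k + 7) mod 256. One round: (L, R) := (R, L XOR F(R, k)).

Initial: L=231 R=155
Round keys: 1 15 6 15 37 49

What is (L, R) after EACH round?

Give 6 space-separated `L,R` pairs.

Round 1 (k=1): L=155 R=69
Round 2 (k=15): L=69 R=137
Round 3 (k=6): L=137 R=120
Round 4 (k=15): L=120 R=134
Round 5 (k=37): L=134 R=29
Round 6 (k=49): L=29 R=18

Answer: 155,69 69,137 137,120 120,134 134,29 29,18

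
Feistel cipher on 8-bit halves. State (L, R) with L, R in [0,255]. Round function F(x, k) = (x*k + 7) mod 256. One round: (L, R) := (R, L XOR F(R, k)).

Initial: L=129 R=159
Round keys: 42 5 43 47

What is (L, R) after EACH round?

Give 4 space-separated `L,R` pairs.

Answer: 159,156 156,140 140,23 23,204

Derivation:
Round 1 (k=42): L=159 R=156
Round 2 (k=5): L=156 R=140
Round 3 (k=43): L=140 R=23
Round 4 (k=47): L=23 R=204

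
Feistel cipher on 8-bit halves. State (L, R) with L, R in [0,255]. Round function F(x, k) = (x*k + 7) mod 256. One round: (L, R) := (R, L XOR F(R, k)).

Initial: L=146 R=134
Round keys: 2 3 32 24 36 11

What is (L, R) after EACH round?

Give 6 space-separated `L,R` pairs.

Round 1 (k=2): L=134 R=129
Round 2 (k=3): L=129 R=12
Round 3 (k=32): L=12 R=6
Round 4 (k=24): L=6 R=155
Round 5 (k=36): L=155 R=213
Round 6 (k=11): L=213 R=181

Answer: 134,129 129,12 12,6 6,155 155,213 213,181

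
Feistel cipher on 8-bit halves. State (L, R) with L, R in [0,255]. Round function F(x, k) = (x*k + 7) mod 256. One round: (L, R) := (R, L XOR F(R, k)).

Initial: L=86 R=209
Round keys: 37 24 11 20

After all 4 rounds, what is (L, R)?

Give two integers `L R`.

Answer: 195 101

Derivation:
Round 1 (k=37): L=209 R=106
Round 2 (k=24): L=106 R=38
Round 3 (k=11): L=38 R=195
Round 4 (k=20): L=195 R=101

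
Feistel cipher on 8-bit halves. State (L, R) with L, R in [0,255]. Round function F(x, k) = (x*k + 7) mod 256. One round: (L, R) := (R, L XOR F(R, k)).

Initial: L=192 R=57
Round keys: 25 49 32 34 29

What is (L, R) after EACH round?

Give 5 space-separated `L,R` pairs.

Answer: 57,88 88,230 230,159 159,195 195,129

Derivation:
Round 1 (k=25): L=57 R=88
Round 2 (k=49): L=88 R=230
Round 3 (k=32): L=230 R=159
Round 4 (k=34): L=159 R=195
Round 5 (k=29): L=195 R=129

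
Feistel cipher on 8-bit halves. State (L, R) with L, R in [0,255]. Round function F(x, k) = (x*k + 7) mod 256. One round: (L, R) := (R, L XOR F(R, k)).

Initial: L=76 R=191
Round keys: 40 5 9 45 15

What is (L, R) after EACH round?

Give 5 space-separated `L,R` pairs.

Answer: 191,147 147,89 89,187 187,191 191,131

Derivation:
Round 1 (k=40): L=191 R=147
Round 2 (k=5): L=147 R=89
Round 3 (k=9): L=89 R=187
Round 4 (k=45): L=187 R=191
Round 5 (k=15): L=191 R=131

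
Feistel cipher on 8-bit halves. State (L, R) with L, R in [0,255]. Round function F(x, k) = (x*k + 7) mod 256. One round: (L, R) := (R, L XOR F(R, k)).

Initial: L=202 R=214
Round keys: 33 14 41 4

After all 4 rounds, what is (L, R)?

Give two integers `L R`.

Round 1 (k=33): L=214 R=87
Round 2 (k=14): L=87 R=31
Round 3 (k=41): L=31 R=169
Round 4 (k=4): L=169 R=180

Answer: 169 180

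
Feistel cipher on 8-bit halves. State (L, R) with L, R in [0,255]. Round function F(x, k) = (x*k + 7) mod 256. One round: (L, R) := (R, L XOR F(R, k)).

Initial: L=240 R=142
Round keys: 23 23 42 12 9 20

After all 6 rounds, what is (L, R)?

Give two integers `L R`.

Answer: 104 160

Derivation:
Round 1 (k=23): L=142 R=57
Round 2 (k=23): L=57 R=168
Round 3 (k=42): L=168 R=174
Round 4 (k=12): L=174 R=135
Round 5 (k=9): L=135 R=104
Round 6 (k=20): L=104 R=160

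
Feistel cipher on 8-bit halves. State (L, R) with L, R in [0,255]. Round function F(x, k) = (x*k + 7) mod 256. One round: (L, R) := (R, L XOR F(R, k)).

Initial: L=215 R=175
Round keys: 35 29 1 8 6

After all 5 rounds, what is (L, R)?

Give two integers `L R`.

Round 1 (k=35): L=175 R=35
Round 2 (k=29): L=35 R=81
Round 3 (k=1): L=81 R=123
Round 4 (k=8): L=123 R=142
Round 5 (k=6): L=142 R=32

Answer: 142 32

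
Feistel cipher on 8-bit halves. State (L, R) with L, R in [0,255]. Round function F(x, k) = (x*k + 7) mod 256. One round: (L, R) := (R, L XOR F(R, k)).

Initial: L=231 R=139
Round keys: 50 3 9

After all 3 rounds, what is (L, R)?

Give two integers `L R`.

Answer: 238 175

Derivation:
Round 1 (k=50): L=139 R=202
Round 2 (k=3): L=202 R=238
Round 3 (k=9): L=238 R=175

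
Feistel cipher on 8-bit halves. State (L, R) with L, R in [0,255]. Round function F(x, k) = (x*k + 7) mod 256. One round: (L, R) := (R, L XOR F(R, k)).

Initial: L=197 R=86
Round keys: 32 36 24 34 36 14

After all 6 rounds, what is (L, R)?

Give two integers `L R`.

Answer: 186 75

Derivation:
Round 1 (k=32): L=86 R=2
Round 2 (k=36): L=2 R=25
Round 3 (k=24): L=25 R=93
Round 4 (k=34): L=93 R=120
Round 5 (k=36): L=120 R=186
Round 6 (k=14): L=186 R=75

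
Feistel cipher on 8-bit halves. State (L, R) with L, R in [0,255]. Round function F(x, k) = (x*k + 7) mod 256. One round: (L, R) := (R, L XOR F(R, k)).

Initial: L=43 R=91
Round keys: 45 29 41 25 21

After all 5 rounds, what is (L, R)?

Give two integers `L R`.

Round 1 (k=45): L=91 R=45
Round 2 (k=29): L=45 R=123
Round 3 (k=41): L=123 R=151
Round 4 (k=25): L=151 R=189
Round 5 (k=21): L=189 R=31

Answer: 189 31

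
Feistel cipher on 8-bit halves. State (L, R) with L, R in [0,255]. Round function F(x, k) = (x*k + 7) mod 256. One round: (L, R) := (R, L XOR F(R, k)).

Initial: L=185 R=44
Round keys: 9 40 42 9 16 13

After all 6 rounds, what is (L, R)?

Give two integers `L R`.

Answer: 200 10

Derivation:
Round 1 (k=9): L=44 R=42
Round 2 (k=40): L=42 R=187
Round 3 (k=42): L=187 R=159
Round 4 (k=9): L=159 R=37
Round 5 (k=16): L=37 R=200
Round 6 (k=13): L=200 R=10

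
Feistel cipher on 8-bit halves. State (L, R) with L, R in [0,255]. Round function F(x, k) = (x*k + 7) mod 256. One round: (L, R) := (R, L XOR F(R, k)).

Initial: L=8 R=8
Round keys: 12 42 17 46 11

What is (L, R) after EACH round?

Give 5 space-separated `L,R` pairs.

Round 1 (k=12): L=8 R=111
Round 2 (k=42): L=111 R=53
Round 3 (k=17): L=53 R=227
Round 4 (k=46): L=227 R=228
Round 5 (k=11): L=228 R=48

Answer: 8,111 111,53 53,227 227,228 228,48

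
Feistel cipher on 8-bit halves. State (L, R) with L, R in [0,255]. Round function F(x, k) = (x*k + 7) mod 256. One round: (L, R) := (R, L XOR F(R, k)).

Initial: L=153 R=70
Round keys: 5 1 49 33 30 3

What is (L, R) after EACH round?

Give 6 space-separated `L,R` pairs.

Round 1 (k=5): L=70 R=252
Round 2 (k=1): L=252 R=69
Round 3 (k=49): L=69 R=192
Round 4 (k=33): L=192 R=130
Round 5 (k=30): L=130 R=131
Round 6 (k=3): L=131 R=18

Answer: 70,252 252,69 69,192 192,130 130,131 131,18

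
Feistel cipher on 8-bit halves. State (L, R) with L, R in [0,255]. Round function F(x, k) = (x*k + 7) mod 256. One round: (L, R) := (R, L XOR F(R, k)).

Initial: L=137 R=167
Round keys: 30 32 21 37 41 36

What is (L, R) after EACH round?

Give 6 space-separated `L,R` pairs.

Round 1 (k=30): L=167 R=16
Round 2 (k=32): L=16 R=160
Round 3 (k=21): L=160 R=55
Round 4 (k=37): L=55 R=90
Round 5 (k=41): L=90 R=70
Round 6 (k=36): L=70 R=133

Answer: 167,16 16,160 160,55 55,90 90,70 70,133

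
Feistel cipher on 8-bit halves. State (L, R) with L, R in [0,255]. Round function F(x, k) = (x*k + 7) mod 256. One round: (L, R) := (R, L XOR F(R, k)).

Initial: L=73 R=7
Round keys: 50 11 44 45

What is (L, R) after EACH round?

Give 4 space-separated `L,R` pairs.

Round 1 (k=50): L=7 R=44
Round 2 (k=11): L=44 R=236
Round 3 (k=44): L=236 R=187
Round 4 (k=45): L=187 R=10

Answer: 7,44 44,236 236,187 187,10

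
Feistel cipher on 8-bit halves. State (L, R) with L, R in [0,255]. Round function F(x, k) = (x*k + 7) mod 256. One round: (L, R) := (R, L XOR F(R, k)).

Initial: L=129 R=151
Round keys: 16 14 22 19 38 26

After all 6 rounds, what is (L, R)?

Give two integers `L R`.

Round 1 (k=16): L=151 R=246
Round 2 (k=14): L=246 R=236
Round 3 (k=22): L=236 R=185
Round 4 (k=19): L=185 R=46
Round 5 (k=38): L=46 R=98
Round 6 (k=26): L=98 R=213

Answer: 98 213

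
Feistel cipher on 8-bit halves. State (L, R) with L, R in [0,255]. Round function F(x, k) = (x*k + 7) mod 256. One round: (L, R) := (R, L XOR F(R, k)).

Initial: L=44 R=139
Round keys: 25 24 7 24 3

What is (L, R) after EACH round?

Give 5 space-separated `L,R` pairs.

Round 1 (k=25): L=139 R=182
Round 2 (k=24): L=182 R=156
Round 3 (k=7): L=156 R=253
Round 4 (k=24): L=253 R=35
Round 5 (k=3): L=35 R=141

Answer: 139,182 182,156 156,253 253,35 35,141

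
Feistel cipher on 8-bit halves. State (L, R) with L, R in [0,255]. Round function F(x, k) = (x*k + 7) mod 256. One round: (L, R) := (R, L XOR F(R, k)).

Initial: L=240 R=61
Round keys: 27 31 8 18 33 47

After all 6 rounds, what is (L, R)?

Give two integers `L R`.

Round 1 (k=27): L=61 R=134
Round 2 (k=31): L=134 R=124
Round 3 (k=8): L=124 R=97
Round 4 (k=18): L=97 R=165
Round 5 (k=33): L=165 R=45
Round 6 (k=47): L=45 R=239

Answer: 45 239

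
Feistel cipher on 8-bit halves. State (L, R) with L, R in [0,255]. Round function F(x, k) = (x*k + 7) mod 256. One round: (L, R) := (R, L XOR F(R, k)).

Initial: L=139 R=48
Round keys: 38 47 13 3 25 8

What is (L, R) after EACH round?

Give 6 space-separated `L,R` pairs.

Round 1 (k=38): L=48 R=172
Round 2 (k=47): L=172 R=171
Round 3 (k=13): L=171 R=26
Round 4 (k=3): L=26 R=254
Round 5 (k=25): L=254 R=207
Round 6 (k=8): L=207 R=129

Answer: 48,172 172,171 171,26 26,254 254,207 207,129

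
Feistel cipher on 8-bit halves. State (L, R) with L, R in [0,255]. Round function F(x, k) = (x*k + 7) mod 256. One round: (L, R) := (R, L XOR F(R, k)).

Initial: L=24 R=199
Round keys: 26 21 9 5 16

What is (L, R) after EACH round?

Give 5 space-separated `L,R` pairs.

Round 1 (k=26): L=199 R=37
Round 2 (k=21): L=37 R=215
Round 3 (k=9): L=215 R=179
Round 4 (k=5): L=179 R=81
Round 5 (k=16): L=81 R=164

Answer: 199,37 37,215 215,179 179,81 81,164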